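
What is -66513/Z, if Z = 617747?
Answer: -66513/617747 ≈ -0.10767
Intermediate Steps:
-66513/Z = -66513/617747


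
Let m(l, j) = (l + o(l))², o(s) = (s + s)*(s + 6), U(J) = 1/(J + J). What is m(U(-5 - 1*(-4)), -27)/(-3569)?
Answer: -36/3569 ≈ -0.010087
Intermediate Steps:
U(J) = 1/(2*J)
o(s) = 2*s*(6 + s) (o(s) = (2*s)*(6 + s) = 2*s*(6 + s))
m(l, j) = (l + 2*l*(6 + l))²
m(U(-5 - 1*(-4)), -27)/(-3569) = ((1/(2*(-5 - 1*(-4))))²*(13 + 2*(1/(2*(-5 - 1*(-4)))))²)/(-3569) = ((1/(2*(-5 + 4)))²*(13 + 2*(1/(2*(-5 + 4))))²)*(-1/3569) = (((½)/(-1))²*(13 + 2*((½)/(-1)))²)*(-1/3569) = (((½)*(-1))²*(13 + 2*((½)*(-1)))²)*(-1/3569) = ((-½)²*(13 + 2*(-½))²)*(-1/3569) = ((13 - 1)²/4)*(-1/3569) = ((¼)*12²)*(-1/3569) = ((¼)*144)*(-1/3569) = 36*(-1/3569) = -36/3569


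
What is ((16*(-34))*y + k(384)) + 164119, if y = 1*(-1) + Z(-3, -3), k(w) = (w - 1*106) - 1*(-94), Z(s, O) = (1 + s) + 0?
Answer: 166123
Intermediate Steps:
Z(s, O) = 1 + s
k(w) = -12 + w (k(w) = (w - 106) + 94 = (-106 + w) + 94 = -12 + w)
y = -3 (y = 1*(-1) + (1 - 3) = -1 - 2 = -3)
((16*(-34))*y + k(384)) + 164119 = ((16*(-34))*(-3) + (-12 + 384)) + 164119 = (-544*(-3) + 372) + 164119 = (1632 + 372) + 164119 = 2004 + 164119 = 166123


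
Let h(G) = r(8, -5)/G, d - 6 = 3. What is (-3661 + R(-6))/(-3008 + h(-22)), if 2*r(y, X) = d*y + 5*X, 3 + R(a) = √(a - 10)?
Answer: 161216/132399 - 176*I/132399 ≈ 1.2177 - 0.0013293*I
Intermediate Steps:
d = 9 (d = 6 + 3 = 9)
R(a) = -3 + √(-10 + a) (R(a) = -3 + √(a - 10) = -3 + √(-10 + a))
r(y, X) = 5*X/2 + 9*y/2 (r(y, X) = (9*y + 5*X)/2 = (5*X + 9*y)/2 = 5*X/2 + 9*y/2)
h(G) = 47/(2*G) (h(G) = ((5/2)*(-5) + (9/2)*8)/G = (-25/2 + 36)/G = 47/(2*G))
(-3661 + R(-6))/(-3008 + h(-22)) = (-3661 + (-3 + √(-10 - 6)))/(-3008 + (47/2)/(-22)) = (-3661 + (-3 + √(-16)))/(-3008 + (47/2)*(-1/22)) = (-3661 + (-3 + 4*I))/(-3008 - 47/44) = (-3664 + 4*I)/(-132399/44) = (-3664 + 4*I)*(-44/132399) = 161216/132399 - 176*I/132399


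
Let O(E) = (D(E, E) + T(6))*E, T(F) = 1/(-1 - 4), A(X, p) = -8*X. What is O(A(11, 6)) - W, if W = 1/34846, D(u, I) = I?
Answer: 1352303563/174230 ≈ 7761.6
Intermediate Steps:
W = 1/34846 ≈ 2.8698e-5
T(F) = -1/5 (T(F) = 1/(-5) = -1/5)
O(E) = E*(-1/5 + E) (O(E) = (E - 1/5)*E = (-1/5 + E)*E = E*(-1/5 + E))
O(A(11, 6)) - W = (-8*11)*(-1/5 - 8*11) - 1*1/34846 = -88*(-1/5 - 88) - 1/34846 = -88*(-441/5) - 1/34846 = 38808/5 - 1/34846 = 1352303563/174230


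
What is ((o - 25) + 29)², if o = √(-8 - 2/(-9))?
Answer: (12 + I*√70)²/9 ≈ 8.2222 + 22.311*I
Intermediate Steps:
o = I*√70/3 (o = √(-8 - 2*(-⅑)) = √(-8 + 2/9) = √(-70/9) = I*√70/3 ≈ 2.7889*I)
((o - 25) + 29)² = ((I*√70/3 - 25) + 29)² = ((-25 + I*√70/3) + 29)² = (4 + I*√70/3)²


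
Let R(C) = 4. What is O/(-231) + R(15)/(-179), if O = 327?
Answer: -19819/13783 ≈ -1.4379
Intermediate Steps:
O/(-231) + R(15)/(-179) = 327/(-231) + 4/(-179) = 327*(-1/231) + 4*(-1/179) = -109/77 - 4/179 = -19819/13783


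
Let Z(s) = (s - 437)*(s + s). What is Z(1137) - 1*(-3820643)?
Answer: 5412443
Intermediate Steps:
Z(s) = 2*s*(-437 + s) (Z(s) = (-437 + s)*(2*s) = 2*s*(-437 + s))
Z(1137) - 1*(-3820643) = 2*1137*(-437 + 1137) - 1*(-3820643) = 2*1137*700 + 3820643 = 1591800 + 3820643 = 5412443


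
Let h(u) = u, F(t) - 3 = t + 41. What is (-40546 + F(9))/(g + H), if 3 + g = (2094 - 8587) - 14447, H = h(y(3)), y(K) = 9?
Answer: 40493/20934 ≈ 1.9343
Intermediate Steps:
F(t) = 44 + t (F(t) = 3 + (t + 41) = 3 + (41 + t) = 44 + t)
H = 9
g = -20943 (g = -3 + ((2094 - 8587) - 14447) = -3 + (-6493 - 14447) = -3 - 20940 = -20943)
(-40546 + F(9))/(g + H) = (-40546 + (44 + 9))/(-20943 + 9) = (-40546 + 53)/(-20934) = -40493*(-1/20934) = 40493/20934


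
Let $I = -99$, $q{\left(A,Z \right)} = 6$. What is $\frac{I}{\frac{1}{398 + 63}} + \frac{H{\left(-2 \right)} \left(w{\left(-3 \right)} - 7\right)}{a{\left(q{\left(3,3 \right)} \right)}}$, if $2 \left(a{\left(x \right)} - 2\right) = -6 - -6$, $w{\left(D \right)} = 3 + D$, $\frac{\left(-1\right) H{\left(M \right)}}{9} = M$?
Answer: $-45702$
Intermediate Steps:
$H{\left(M \right)} = - 9 M$
$a{\left(x \right)} = 2$ ($a{\left(x \right)} = 2 + \frac{-6 - -6}{2} = 2 + \frac{-6 + 6}{2} = 2 + \frac{1}{2} \cdot 0 = 2 + 0 = 2$)
$\frac{I}{\frac{1}{398 + 63}} + \frac{H{\left(-2 \right)} \left(w{\left(-3 \right)} - 7\right)}{a{\left(q{\left(3,3 \right)} \right)}} = - \frac{99}{\frac{1}{398 + 63}} + \frac{\left(-9\right) \left(-2\right) \left(\left(3 - 3\right) - 7\right)}{2} = - \frac{99}{\frac{1}{461}} + 18 \left(0 - 7\right) \frac{1}{2} = - 99 \frac{1}{\frac{1}{461}} + 18 \left(-7\right) \frac{1}{2} = \left(-99\right) 461 - 63 = -45639 - 63 = -45702$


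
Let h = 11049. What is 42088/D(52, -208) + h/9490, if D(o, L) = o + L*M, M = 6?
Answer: -7426933/218270 ≈ -34.026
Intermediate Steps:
D(o, L) = o + 6*L (D(o, L) = o + L*6 = o + 6*L)
42088/D(52, -208) + h/9490 = 42088/(52 + 6*(-208)) + 11049/9490 = 42088/(52 - 1248) + 11049*(1/9490) = 42088/(-1196) + 11049/9490 = 42088*(-1/1196) + 11049/9490 = -10522/299 + 11049/9490 = -7426933/218270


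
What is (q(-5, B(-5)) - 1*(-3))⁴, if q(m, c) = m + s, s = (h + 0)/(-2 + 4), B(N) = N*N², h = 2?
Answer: 1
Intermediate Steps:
B(N) = N³
s = 1 (s = (2 + 0)/(-2 + 4) = 2/2 = 2*(½) = 1)
q(m, c) = 1 + m (q(m, c) = m + 1 = 1 + m)
(q(-5, B(-5)) - 1*(-3))⁴ = ((1 - 5) - 1*(-3))⁴ = (-4 + 3)⁴ = (-1)⁴ = 1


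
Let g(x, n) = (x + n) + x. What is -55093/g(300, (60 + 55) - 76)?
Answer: -55093/639 ≈ -86.218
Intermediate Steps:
g(x, n) = n + 2*x (g(x, n) = (n + x) + x = n + 2*x)
-55093/g(300, (60 + 55) - 76) = -55093/(((60 + 55) - 76) + 2*300) = -55093/((115 - 76) + 600) = -55093/(39 + 600) = -55093/639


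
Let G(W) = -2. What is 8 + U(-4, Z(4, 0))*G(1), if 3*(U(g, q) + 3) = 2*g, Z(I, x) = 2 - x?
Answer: 58/3 ≈ 19.333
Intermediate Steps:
U(g, q) = -3 + 2*g/3 (U(g, q) = -3 + (2*g)/3 = -3 + 2*g/3)
8 + U(-4, Z(4, 0))*G(1) = 8 + (-3 + (⅔)*(-4))*(-2) = 8 + (-3 - 8/3)*(-2) = 8 - 17/3*(-2) = 8 + 34/3 = 58/3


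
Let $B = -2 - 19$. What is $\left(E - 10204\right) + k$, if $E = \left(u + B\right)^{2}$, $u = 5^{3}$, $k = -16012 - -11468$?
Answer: $-3932$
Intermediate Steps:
$k = -4544$ ($k = -16012 + 11468 = -4544$)
$B = -21$ ($B = -2 - 19 = -21$)
$u = 125$
$E = 10816$ ($E = \left(125 - 21\right)^{2} = 104^{2} = 10816$)
$\left(E - 10204\right) + k = \left(10816 - 10204\right) - 4544 = 612 - 4544 = -3932$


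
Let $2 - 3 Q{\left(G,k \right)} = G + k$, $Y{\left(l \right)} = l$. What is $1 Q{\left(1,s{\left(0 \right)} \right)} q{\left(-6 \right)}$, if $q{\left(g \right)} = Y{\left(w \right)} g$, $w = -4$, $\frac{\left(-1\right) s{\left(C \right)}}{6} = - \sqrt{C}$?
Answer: $8$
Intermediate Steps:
$s{\left(C \right)} = 6 \sqrt{C}$ ($s{\left(C \right)} = - 6 \left(- \sqrt{C}\right) = 6 \sqrt{C}$)
$Q{\left(G,k \right)} = \frac{2}{3} - \frac{G}{3} - \frac{k}{3}$ ($Q{\left(G,k \right)} = \frac{2}{3} - \frac{G + k}{3} = \frac{2}{3} - \left(\frac{G}{3} + \frac{k}{3}\right) = \frac{2}{3} - \frac{G}{3} - \frac{k}{3}$)
$q{\left(g \right)} = - 4 g$
$1 Q{\left(1,s{\left(0 \right)} \right)} q{\left(-6 \right)} = 1 \left(\frac{2}{3} - \frac{1}{3} - \frac{6 \sqrt{0}}{3}\right) \left(\left(-4\right) \left(-6\right)\right) = 1 \left(\frac{2}{3} - \frac{1}{3} - \frac{6 \cdot 0}{3}\right) 24 = 1 \left(\frac{2}{3} - \frac{1}{3} - 0\right) 24 = 1 \left(\frac{2}{3} - \frac{1}{3} + 0\right) 24 = 1 \cdot \frac{1}{3} \cdot 24 = \frac{1}{3} \cdot 24 = 8$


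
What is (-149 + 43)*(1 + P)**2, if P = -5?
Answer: -1696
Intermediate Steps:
(-149 + 43)*(1 + P)**2 = (-149 + 43)*(1 - 5)**2 = -106*(-4)**2 = -106*16 = -1696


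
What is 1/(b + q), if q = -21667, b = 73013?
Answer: 1/51346 ≈ 1.9476e-5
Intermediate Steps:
1/(b + q) = 1/(73013 - 21667) = 1/51346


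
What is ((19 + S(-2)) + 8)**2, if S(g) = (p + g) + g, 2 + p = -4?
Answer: 289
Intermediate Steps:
p = -6 (p = -2 - 4 = -6)
S(g) = -6 + 2*g (S(g) = (-6 + g) + g = -6 + 2*g)
((19 + S(-2)) + 8)**2 = ((19 + (-6 + 2*(-2))) + 8)**2 = ((19 + (-6 - 4)) + 8)**2 = ((19 - 10) + 8)**2 = (9 + 8)**2 = 17**2 = 289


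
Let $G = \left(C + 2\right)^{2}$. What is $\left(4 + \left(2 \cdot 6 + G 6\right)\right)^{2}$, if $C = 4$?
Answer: $53824$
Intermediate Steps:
$G = 36$ ($G = \left(4 + 2\right)^{2} = 6^{2} = 36$)
$\left(4 + \left(2 \cdot 6 + G 6\right)\right)^{2} = \left(4 + \left(2 \cdot 6 + 36 \cdot 6\right)\right)^{2} = \left(4 + \left(12 + 216\right)\right)^{2} = \left(4 + 228\right)^{2} = 232^{2} = 53824$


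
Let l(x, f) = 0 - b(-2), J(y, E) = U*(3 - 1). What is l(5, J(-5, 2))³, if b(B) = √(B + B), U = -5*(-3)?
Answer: 8*I ≈ 8.0*I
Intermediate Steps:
U = 15
J(y, E) = 30 (J(y, E) = 15*(3 - 1) = 15*2 = 30)
b(B) = √2*√B (b(B) = √(2*B) = √2*√B)
l(x, f) = -2*I (l(x, f) = 0 - √2*√(-2) = 0 - √2*I*√2 = 0 - 2*I = -2*I)
l(5, J(-5, 2))³ = (-2*I)³ = 8*I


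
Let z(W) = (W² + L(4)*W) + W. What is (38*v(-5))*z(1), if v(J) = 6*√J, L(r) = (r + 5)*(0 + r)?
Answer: 8664*I*√5 ≈ 19373.0*I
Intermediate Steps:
L(r) = r*(5 + r) (L(r) = (5 + r)*r = r*(5 + r))
z(W) = W² + 37*W (z(W) = (W² + (4*(5 + 4))*W) + W = (W² + (4*9)*W) + W = (W² + 36*W) + W = W² + 37*W)
(38*v(-5))*z(1) = (38*(6*√(-5)))*(1*(37 + 1)) = (38*(6*(I*√5)))*(1*38) = (38*(6*I*√5))*38 = (228*I*√5)*38 = 8664*I*√5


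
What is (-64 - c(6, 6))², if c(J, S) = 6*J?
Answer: 10000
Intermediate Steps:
(-64 - c(6, 6))² = (-64 - 6*6)² = (-64 - 1*36)² = (-64 - 36)² = (-100)² = 10000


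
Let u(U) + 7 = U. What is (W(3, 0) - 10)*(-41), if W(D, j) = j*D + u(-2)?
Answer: 779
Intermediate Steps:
u(U) = -7 + U
W(D, j) = -9 + D*j (W(D, j) = j*D + (-7 - 2) = D*j - 9 = -9 + D*j)
(W(3, 0) - 10)*(-41) = ((-9 + 3*0) - 10)*(-41) = ((-9 + 0) - 10)*(-41) = (-9 - 10)*(-41) = -19*(-41) = 779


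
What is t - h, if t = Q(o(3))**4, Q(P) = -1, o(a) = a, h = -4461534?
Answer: 4461535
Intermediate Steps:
t = 1 (t = (-1)**4 = 1)
t - h = 1 - 1*(-4461534) = 1 + 4461534 = 4461535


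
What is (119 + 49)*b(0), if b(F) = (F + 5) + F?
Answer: 840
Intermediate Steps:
b(F) = 5 + 2*F (b(F) = (5 + F) + F = 5 + 2*F)
(119 + 49)*b(0) = (119 + 49)*(5 + 2*0) = 168*(5 + 0) = 168*5 = 840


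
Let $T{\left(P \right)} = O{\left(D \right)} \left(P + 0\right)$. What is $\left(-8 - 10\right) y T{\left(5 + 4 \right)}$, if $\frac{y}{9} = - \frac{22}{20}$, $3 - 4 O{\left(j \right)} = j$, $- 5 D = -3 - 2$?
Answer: $\frac{8019}{10} \approx 801.9$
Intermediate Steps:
$D = 1$ ($D = - \frac{-3 - 2}{5} = \left(- \frac{1}{5}\right) \left(-5\right) = 1$)
$O{\left(j \right)} = \frac{3}{4} - \frac{j}{4}$
$T{\left(P \right)} = \frac{P}{2}$ ($T{\left(P \right)} = \left(\frac{3}{4} - \frac{1}{4}\right) \left(P + 0\right) = \left(\frac{3}{4} - \frac{1}{4}\right) P = \frac{P}{2}$)
$y = - \frac{99}{10}$ ($y = 9 \left(- \frac{22}{20}\right) = 9 \left(\left(-22\right) \frac{1}{20}\right) = 9 \left(- \frac{11}{10}\right) = - \frac{99}{10} \approx -9.9$)
$\left(-8 - 10\right) y T{\left(5 + 4 \right)} = \left(-8 - 10\right) \left(- \frac{99}{10}\right) \frac{5 + 4}{2} = \left(-8 - 10\right) \left(- \frac{99}{10}\right) \frac{1}{2} \cdot 9 = \left(-18\right) \left(- \frac{99}{10}\right) \frac{9}{2} = \frac{891}{5} \cdot \frac{9}{2} = \frac{8019}{10}$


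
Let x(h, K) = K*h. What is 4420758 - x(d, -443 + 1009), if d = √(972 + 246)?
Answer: 4420758 - 566*√1218 ≈ 4.4010e+6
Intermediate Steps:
d = √1218 ≈ 34.900
4420758 - x(d, -443 + 1009) = 4420758 - (-443 + 1009)*√1218 = 4420758 - 566*√1218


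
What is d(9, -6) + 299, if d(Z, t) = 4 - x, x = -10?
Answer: 313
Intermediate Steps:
d(Z, t) = 14 (d(Z, t) = 4 - 1*(-10) = 4 + 10 = 14)
d(9, -6) + 299 = 14 + 299 = 313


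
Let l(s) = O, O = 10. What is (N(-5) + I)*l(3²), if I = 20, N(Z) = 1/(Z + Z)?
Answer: 199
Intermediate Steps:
N(Z) = 1/(2*Z)
l(s) = 10
(N(-5) + I)*l(3²) = ((½)/(-5) + 20)*10 = ((½)*(-⅕) + 20)*10 = (-⅒ + 20)*10 = (199/10)*10 = 199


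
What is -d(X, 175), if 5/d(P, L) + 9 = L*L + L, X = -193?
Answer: -5/30791 ≈ -0.00016239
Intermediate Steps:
d(P, L) = 5/(-9 + L + L**2) (d(P, L) = 5/(-9 + (L*L + L)) = 5/(-9 + (L**2 + L)) = 5/(-9 + (L + L**2)) = 5/(-9 + L + L**2))
-d(X, 175) = -5/(-9 + 175 + 175**2) = -5/(-9 + 175 + 30625) = -5/30791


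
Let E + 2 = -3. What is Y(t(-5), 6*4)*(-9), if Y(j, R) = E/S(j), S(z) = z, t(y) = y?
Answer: -9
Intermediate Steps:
E = -5 (E = -2 - 3 = -5)
Y(j, R) = -5/j
Y(t(-5), 6*4)*(-9) = -5/(-5)*(-9) = -5*(-1/5)*(-9) = 1*(-9) = -9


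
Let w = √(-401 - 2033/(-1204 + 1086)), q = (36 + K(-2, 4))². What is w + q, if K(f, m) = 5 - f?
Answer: 1849 + I*√5343630/118 ≈ 1849.0 + 19.59*I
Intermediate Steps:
q = 1849 (q = (36 + (5 - 1*(-2)))² = (36 + (5 + 2))² = (36 + 7)² = 43² = 1849)
w = I*√5343630/118 (w = √(-401 - 2033/(-118)) = √(-401 - 2033*(-1/118)) = √(-401 + 2033/118) = √(-45285/118) = I*√5343630/118 ≈ 19.59*I)
w + q = I*√5343630/118 + 1849 = 1849 + I*√5343630/118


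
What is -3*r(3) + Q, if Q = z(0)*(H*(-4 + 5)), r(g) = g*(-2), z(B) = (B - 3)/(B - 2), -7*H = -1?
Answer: 255/14 ≈ 18.214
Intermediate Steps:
H = 1/7 (H = -1/7*(-1) = 1/7 ≈ 0.14286)
z(B) = (-3 + B)/(-2 + B)
r(g) = -2*g
Q = 3/14 (Q = ((-3 + 0)/(-2 + 0))*((-4 + 5)/7) = (-3/(-2))*((1/7)*1) = -1/2*(-3)*(1/7) = (3/2)*(1/7) = 3/14 ≈ 0.21429)
-3*r(3) + Q = -3*(-2*3) + 3/14 = -3*(-6) + 3/14 = 18 + 3/14 = 255/14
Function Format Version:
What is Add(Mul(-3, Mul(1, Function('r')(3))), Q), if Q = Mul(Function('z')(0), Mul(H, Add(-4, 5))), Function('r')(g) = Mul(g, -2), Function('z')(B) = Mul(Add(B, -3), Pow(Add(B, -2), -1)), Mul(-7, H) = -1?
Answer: Rational(255, 14) ≈ 18.214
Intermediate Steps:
H = Rational(1, 7) (H = Mul(Rational(-1, 7), -1) = Rational(1, 7) ≈ 0.14286)
Function('z')(B) = Mul(Pow(Add(-2, B), -1), Add(-3, B)) (Function('z')(B) = Mul(Add(-3, B), Pow(Add(-2, B), -1)) = Mul(Pow(Add(-2, B), -1), Add(-3, B)))
Function('r')(g) = Mul(-2, g)
Q = Rational(3, 14) (Q = Mul(Mul(Pow(Add(-2, 0), -1), Add(-3, 0)), Mul(Rational(1, 7), Add(-4, 5))) = Mul(Mul(Pow(-2, -1), -3), Mul(Rational(1, 7), 1)) = Mul(Mul(Rational(-1, 2), -3), Rational(1, 7)) = Mul(Rational(3, 2), Rational(1, 7)) = Rational(3, 14) ≈ 0.21429)
Add(Mul(-3, Mul(1, Function('r')(3))), Q) = Add(Mul(-3, Mul(1, Mul(-2, 3))), Rational(3, 14)) = Add(Mul(-3, Mul(1, -6)), Rational(3, 14)) = Add(Mul(-3, -6), Rational(3, 14)) = Add(18, Rational(3, 14)) = Rational(255, 14)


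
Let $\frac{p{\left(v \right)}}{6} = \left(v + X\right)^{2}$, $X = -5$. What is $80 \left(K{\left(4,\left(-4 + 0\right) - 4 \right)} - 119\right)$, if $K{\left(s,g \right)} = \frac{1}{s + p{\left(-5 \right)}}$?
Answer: $- \frac{1437500}{151} \approx -9519.9$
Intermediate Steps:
$p{\left(v \right)} = 6 \left(-5 + v\right)^{2}$ ($p{\left(v \right)} = 6 \left(v - 5\right)^{2} = 6 \left(-5 + v\right)^{2}$)
$K{\left(s,g \right)} = \frac{1}{600 + s}$ ($K{\left(s,g \right)} = \frac{1}{s + 6 \left(-5 - 5\right)^{2}} = \frac{1}{s + 6 \left(-10\right)^{2}} = \frac{1}{s + 6 \cdot 100} = \frac{1}{s + 600} = \frac{1}{600 + s}$)
$80 \left(K{\left(4,\left(-4 + 0\right) - 4 \right)} - 119\right) = 80 \left(\frac{1}{600 + 4} - 119\right) = 80 \left(\frac{1}{604} - 119\right) = 80 \left(- \frac{71875}{604}\right) = - \frac{1437500}{151}$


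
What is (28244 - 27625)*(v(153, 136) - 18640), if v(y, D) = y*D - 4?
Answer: 1339516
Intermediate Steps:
v(y, D) = -4 + D*y (v(y, D) = D*y - 4 = -4 + D*y)
(28244 - 27625)*(v(153, 136) - 18640) = (28244 - 27625)*((-4 + 136*153) - 18640) = 619*((-4 + 20808) - 18640) = 619*(20804 - 18640) = 619*2164 = 1339516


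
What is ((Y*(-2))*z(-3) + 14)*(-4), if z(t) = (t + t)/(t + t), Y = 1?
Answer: -48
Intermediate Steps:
z(t) = 1 (z(t) = (2*t)/((2*t)) = (2*t)*(1/(2*t)) = 1)
((Y*(-2))*z(-3) + 14)*(-4) = ((1*(-2))*1 + 14)*(-4) = (-2*1 + 14)*(-4) = (-2 + 14)*(-4) = 12*(-4) = -48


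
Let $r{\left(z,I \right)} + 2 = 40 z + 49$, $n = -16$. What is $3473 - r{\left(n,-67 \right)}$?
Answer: $4066$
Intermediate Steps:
$r{\left(z,I \right)} = 47 + 40 z$ ($r{\left(z,I \right)} = -2 + \left(40 z + 49\right) = -2 + \left(49 + 40 z\right) = 47 + 40 z$)
$3473 - r{\left(n,-67 \right)} = 3473 - \left(47 + 40 \left(-16\right)\right) = 3473 - \left(47 - 640\right) = 3473 - -593 = 3473 + 593 = 4066$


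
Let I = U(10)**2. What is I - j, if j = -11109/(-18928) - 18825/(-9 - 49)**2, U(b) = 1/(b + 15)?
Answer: 7121669689/1421290000 ≈ 5.0107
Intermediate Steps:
U(b) = 1/(15 + b)
I = 1/625 (I = (1/(15 + 10))**2 = (1/25)**2 = 1/625 ≈ 0.0016000)
j = -11391033/2274064 (j = -11109*(-1/18928) - 18825/((-58)**2) = 1587/2704 - 18825/3364 = -11391033/2274064 ≈ -5.0091)
I - j = 1/625 - 1*(-11391033/2274064) = 1/625 + 11391033/2274064 = 7121669689/1421290000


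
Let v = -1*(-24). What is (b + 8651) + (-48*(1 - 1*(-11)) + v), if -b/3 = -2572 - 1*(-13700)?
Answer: -25285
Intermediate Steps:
b = -33384 (b = -3*(-2572 - 1*(-13700)) = -3*(-2572 + 13700) = -3*11128 = -33384)
v = 24
(b + 8651) + (-48*(1 - 1*(-11)) + v) = (-33384 + 8651) + (-48*(1 - 1*(-11)) + 24) = -24733 + (-48*(1 + 11) + 24) = -24733 + (-48*12 + 24) = -24733 + (-576 + 24) = -24733 - 552 = -25285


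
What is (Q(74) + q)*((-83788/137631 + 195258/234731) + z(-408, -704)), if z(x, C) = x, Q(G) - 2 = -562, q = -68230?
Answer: 43153438089604820/1538393441 ≈ 2.8051e+7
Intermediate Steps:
Q(G) = -560 (Q(G) = 2 - 562 = -560)
(Q(74) + q)*((-83788/137631 + 195258/234731) + z(-408, -704)) = (-560 - 68230)*((-83788/137631 + 195258/234731) - 408) = -68790*((-83788*1/137631 + 195258*(1/234731)) - 408) = -68790*((-83788/137631 + 27894/33533) - 408) = -68790*(1029416110/4615180323 - 408) = -68790*(-1881964155674/4615180323) = 43153438089604820/1538393441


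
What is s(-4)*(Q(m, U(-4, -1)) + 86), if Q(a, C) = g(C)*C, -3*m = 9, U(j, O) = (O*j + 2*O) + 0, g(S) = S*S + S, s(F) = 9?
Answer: 882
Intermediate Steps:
g(S) = S + S² (g(S) = S² + S = S + S²)
U(j, O) = 2*O + O*j (U(j, O) = (2*O + O*j) + 0 = 2*O + O*j)
m = -3 (m = -⅓*9 = -3)
Q(a, C) = C²*(1 + C) (Q(a, C) = (C*(1 + C))*C = C²*(1 + C))
s(-4)*(Q(m, U(-4, -1)) + 86) = 9*((-(2 - 4))²*(1 - (2 - 4)) + 86) = 9*((-1*(-2))²*(1 - 1*(-2)) + 86) = 9*(2²*(1 + 2) + 86) = 9*(4*3 + 86) = 9*(12 + 86) = 9*98 = 882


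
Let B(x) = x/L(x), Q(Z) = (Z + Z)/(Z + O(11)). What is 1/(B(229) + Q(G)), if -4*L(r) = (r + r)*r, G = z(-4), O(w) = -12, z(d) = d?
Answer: 458/225 ≈ 2.0356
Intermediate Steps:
G = -4
Q(Z) = 2*Z/(-12 + Z) (Q(Z) = (Z + Z)/(Z - 12) = (2*Z)/(-12 + Z) = 2*Z/(-12 + Z))
L(r) = -r**2/2 (L(r) = -(r + r)*r/4 = -2*r*r/4 = -r**2/2)
B(x) = -2/x (B(x) = x/((-x**2/2)) = x*(-2/x**2) = -2/x)
1/(B(229) + Q(G)) = 1/(-2/229 + 2*(-4)/(-12 - 4)) = 1/(-2*1/229 + 2*(-4)/(-16)) = 1/(-2/229 + 2*(-4)*(-1/16)) = 1/(-2/229 + 1/2) = 1/(225/458) = 458/225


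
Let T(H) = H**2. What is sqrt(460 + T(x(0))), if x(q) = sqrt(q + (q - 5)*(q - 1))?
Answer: sqrt(465) ≈ 21.564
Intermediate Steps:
x(q) = sqrt(q + (-1 + q)*(-5 + q)) (x(q) = sqrt(q + (-5 + q)*(-1 + q)) = sqrt(q + (-1 + q)*(-5 + q)))
sqrt(460 + T(x(0))) = sqrt(460 + (sqrt(5 + 0**2 - 5*0))**2) = sqrt(460 + (sqrt(5 + 0 + 0))**2) = sqrt(460 + (sqrt(5))**2) = sqrt(460 + 5) = sqrt(465)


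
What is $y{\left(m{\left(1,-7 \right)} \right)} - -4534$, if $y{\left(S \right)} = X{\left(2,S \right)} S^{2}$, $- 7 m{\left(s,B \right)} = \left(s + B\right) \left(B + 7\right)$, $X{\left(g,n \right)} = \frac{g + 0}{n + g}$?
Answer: $4534$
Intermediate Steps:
$X{\left(g,n \right)} = \frac{g}{g + n}$
$m{\left(s,B \right)} = - \frac{\left(7 + B\right) \left(B + s\right)}{7}$ ($m{\left(s,B \right)} = - \frac{\left(s + B\right) \left(B + 7\right)}{7} = - \frac{\left(B + s\right) \left(7 + B\right)}{7} = - \frac{\left(7 + B\right) \left(B + s\right)}{7}$)
$y{\left(S \right)} = \frac{2 S^{2}}{2 + S}$ ($y{\left(S \right)} = \frac{2}{2 + S} S^{2} = \frac{2 S^{2}}{2 + S}$)
$y{\left(m{\left(1,-7 \right)} \right)} - -4534 = \frac{2 \left(\left(-1\right) \left(-7\right) - 1 - \frac{\left(-7\right)^{2}}{7} - \left(-1\right) 1\right)^{2}}{2 - \left(-6 - 1 + 7\right)} - -4534 = \frac{2 \left(7 - 1 - 7 + 1\right)^{2}}{2 + \left(7 - 1 - 7 + 1\right)} + 4534 = \frac{2 \cdot 0^{2}}{2 + 0} + 4534 = 2 \cdot 0 \cdot \frac{1}{2} + 4534 = 0 + 4534 = 4534$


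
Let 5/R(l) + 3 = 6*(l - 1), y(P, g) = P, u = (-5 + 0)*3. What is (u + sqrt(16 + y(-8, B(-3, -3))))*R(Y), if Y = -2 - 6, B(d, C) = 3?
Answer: 25/19 - 10*sqrt(2)/57 ≈ 1.0677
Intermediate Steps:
u = -15 (u = -5*3 = -15)
Y = -8
R(l) = 5/(-9 + 6*l) (R(l) = 5/(-3 + 6*(l - 1)) = 5/(-3 + 6*(-1 + l)) = 5/(-3 + (-6 + 6*l)) = 5/(-9 + 6*l))
(u + sqrt(16 + y(-8, B(-3, -3))))*R(Y) = (-15 + sqrt(16 - 8))*(5/(3*(-3 + 2*(-8)))) = (-15 + sqrt(8))*(5/(3*(-3 - 16))) = (-15 + 2*sqrt(2))*((5/3)/(-19)) = (-15 + 2*sqrt(2))*((5/3)*(-1/19)) = (-15 + 2*sqrt(2))*(-5/57) = 25/19 - 10*sqrt(2)/57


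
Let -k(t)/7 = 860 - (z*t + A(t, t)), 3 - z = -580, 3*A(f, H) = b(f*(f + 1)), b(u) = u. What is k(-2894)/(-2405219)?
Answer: -23157092/7215657 ≈ -3.2093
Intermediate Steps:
A(f, H) = f*(1 + f)/3 (A(f, H) = (f*(f + 1))/3 = (f*(1 + f))/3 = f*(1 + f)/3)
z = 583 (z = 3 - 1*(-580) = 3 + 580 = 583)
k(t) = -6020 + 4081*t + 7*t*(1 + t)/3 (k(t) = -7*(860 - (583*t + t*(1 + t)/3)) = -7*(860 + (-583*t - t*(1 + t)/3)) = -7*(860 - 583*t - t*(1 + t)/3) = -6020 + 4081*t + 7*t*(1 + t)/3)
k(-2894)/(-2405219) = (-6020 + (7/3)*(-2894)**2 + (12250/3)*(-2894))/(-2405219) = (-6020 + (7/3)*8375236 - 35451500/3)*(-1/2405219) = (-6020 + 58626652/3 - 35451500/3)*(-1/2405219) = (23157092/3)*(-1/2405219) = -23157092/7215657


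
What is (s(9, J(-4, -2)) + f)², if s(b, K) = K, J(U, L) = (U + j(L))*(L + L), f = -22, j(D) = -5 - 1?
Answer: 324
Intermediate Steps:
j(D) = -6
J(U, L) = 2*L*(-6 + U) (J(U, L) = (U - 6)*(L + L) = (-6 + U)*(2*L) = 2*L*(-6 + U))
(s(9, J(-4, -2)) + f)² = (2*(-2)*(-6 - 4) - 22)² = (2*(-2)*(-10) - 22)² = (40 - 22)² = 18² = 324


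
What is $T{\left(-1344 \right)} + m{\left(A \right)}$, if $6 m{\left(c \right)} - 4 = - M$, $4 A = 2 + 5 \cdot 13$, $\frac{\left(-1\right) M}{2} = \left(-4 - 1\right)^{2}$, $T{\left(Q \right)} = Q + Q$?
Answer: $-2679$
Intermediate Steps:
$T{\left(Q \right)} = 2 Q$
$M = -50$ ($M = - 2 \left(-4 - 1\right)^{2} = - 2 \left(-5\right)^{2} = \left(-2\right) 25 = -50$)
$A = \frac{67}{4}$ ($A = \frac{2 + 5 \cdot 13}{4} = \frac{2 + 65}{4} = \frac{1}{4} \cdot 67 = \frac{67}{4} \approx 16.75$)
$m{\left(c \right)} = 9$ ($m{\left(c \right)} = \frac{2}{3} + \frac{\left(-1\right) \left(-50\right)}{6} = \frac{2}{3} + \frac{1}{6} \cdot 50 = \frac{2}{3} + \frac{25}{3} = 9$)
$T{\left(-1344 \right)} + m{\left(A \right)} = 2 \left(-1344\right) + 9 = -2688 + 9 = -2679$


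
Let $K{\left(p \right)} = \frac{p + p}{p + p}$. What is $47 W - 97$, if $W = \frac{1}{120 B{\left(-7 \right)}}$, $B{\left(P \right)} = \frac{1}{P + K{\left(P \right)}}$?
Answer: $- \frac{1987}{20} \approx -99.35$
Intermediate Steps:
$K{\left(p \right)} = 1$ ($K{\left(p \right)} = \frac{2 p}{2 p} = 2 p \frac{1}{2 p} = 1$)
$B{\left(P \right)} = \frac{1}{1 + P}$ ($B{\left(P \right)} = \frac{1}{P + 1} = \frac{1}{1 + P}$)
$W = - \frac{1}{20}$ ($W = \frac{1}{120 \frac{1}{1 - 7}} = \frac{1}{120 \frac{1}{-6}} = \frac{1}{120 \left(- \frac{1}{6}\right)} = \frac{1}{120} \left(-6\right) = - \frac{1}{20} \approx -0.05$)
$47 W - 97 = 47 \left(- \frac{1}{20}\right) - 97 = - \frac{47}{20} - 97 = - \frac{1987}{20}$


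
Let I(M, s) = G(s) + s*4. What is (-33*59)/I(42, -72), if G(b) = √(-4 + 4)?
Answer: 649/96 ≈ 6.7604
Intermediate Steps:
G(b) = 0 (G(b) = √0 = 0)
I(M, s) = 4*s (I(M, s) = 0 + s*4 = 0 + 4*s = 4*s)
(-33*59)/I(42, -72) = (-33*59)/((4*(-72))) = -1947/(-288) = -1947*(-1/288) = 649/96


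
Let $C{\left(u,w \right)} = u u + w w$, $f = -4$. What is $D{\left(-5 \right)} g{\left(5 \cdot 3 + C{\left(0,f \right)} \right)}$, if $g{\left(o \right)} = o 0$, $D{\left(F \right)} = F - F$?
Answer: $0$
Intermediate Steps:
$D{\left(F \right)} = 0$
$C{\left(u,w \right)} = u^{2} + w^{2}$
$g{\left(o \right)} = 0$
$D{\left(-5 \right)} g{\left(5 \cdot 3 + C{\left(0,f \right)} \right)} = 0 \cdot 0 = 0$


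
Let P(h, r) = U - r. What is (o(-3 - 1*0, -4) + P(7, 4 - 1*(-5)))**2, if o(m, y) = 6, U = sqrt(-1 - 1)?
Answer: (3 - I*sqrt(2))**2 ≈ 7.0 - 8.4853*I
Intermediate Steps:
U = I*sqrt(2) (U = sqrt(-2) = I*sqrt(2) ≈ 1.4142*I)
P(h, r) = -r + I*sqrt(2) (P(h, r) = I*sqrt(2) - r = -r + I*sqrt(2))
(o(-3 - 1*0, -4) + P(7, 4 - 1*(-5)))**2 = (6 + (-(4 - 1*(-5)) + I*sqrt(2)))**2 = (6 + (-(4 + 5) + I*sqrt(2)))**2 = (6 + (-1*9 + I*sqrt(2)))**2 = (6 + (-9 + I*sqrt(2)))**2 = (-3 + I*sqrt(2))**2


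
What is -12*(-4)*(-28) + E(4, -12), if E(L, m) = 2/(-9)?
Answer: -12098/9 ≈ -1344.2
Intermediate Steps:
E(L, m) = -2/9 (E(L, m) = 2*(-1/9) = -2/9)
-12*(-4)*(-28) + E(4, -12) = -12*(-4)*(-28) - 2/9 = 48*(-28) - 2/9 = -1344 - 2/9 = -12098/9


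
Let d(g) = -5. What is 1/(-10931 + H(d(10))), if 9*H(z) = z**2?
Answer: -9/98354 ≈ -9.1506e-5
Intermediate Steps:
H(z) = z**2/9
1/(-10931 + H(d(10))) = 1/(-10931 + (1/9)*(-5)**2) = 1/(-10931 + (1/9)*25) = 1/(-10931 + 25/9) = 1/(-98354/9) = -9/98354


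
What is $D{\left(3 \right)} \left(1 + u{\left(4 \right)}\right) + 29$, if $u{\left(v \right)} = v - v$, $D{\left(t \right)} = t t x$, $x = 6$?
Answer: $83$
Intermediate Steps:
$D{\left(t \right)} = 6 t^{2}$ ($D{\left(t \right)} = t t 6 = t^{2} \cdot 6 = 6 t^{2}$)
$u{\left(v \right)} = 0$
$D{\left(3 \right)} \left(1 + u{\left(4 \right)}\right) + 29 = 6 \cdot 3^{2} \left(1 + 0\right) + 29 = 6 \cdot 9 \cdot 1 + 29 = 54 \cdot 1 + 29 = 54 + 29 = 83$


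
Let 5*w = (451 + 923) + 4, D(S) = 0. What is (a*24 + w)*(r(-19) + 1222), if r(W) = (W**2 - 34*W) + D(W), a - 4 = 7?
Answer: 6013842/5 ≈ 1.2028e+6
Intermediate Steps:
a = 11 (a = 4 + 7 = 11)
r(W) = W**2 - 34*W (r(W) = (W**2 - 34*W) + 0 = W**2 - 34*W)
w = 1378/5 (w = ((451 + 923) + 4)/5 = (1374 + 4)/5 = (1/5)*1378 = 1378/5 ≈ 275.60)
(a*24 + w)*(r(-19) + 1222) = (11*24 + 1378/5)*(-19*(-34 - 19) + 1222) = (264 + 1378/5)*(-19*(-53) + 1222) = 2698*(1007 + 1222)/5 = (2698/5)*2229 = 6013842/5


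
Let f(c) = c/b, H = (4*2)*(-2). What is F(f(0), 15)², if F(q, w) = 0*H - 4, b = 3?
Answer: 16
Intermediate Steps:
H = -16 (H = 8*(-2) = -16)
f(c) = c/3
F(q, w) = -4 (F(q, w) = 0*(-16) - 4 = 0 - 4 = -4)
F(f(0), 15)² = (-4)² = 16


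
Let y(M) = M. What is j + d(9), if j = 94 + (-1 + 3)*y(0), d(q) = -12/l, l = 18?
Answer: 280/3 ≈ 93.333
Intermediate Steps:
d(q) = -⅔ (d(q) = -12/18 = -12*1/18 = -⅔)
j = 94 (j = 94 + (-1 + 3)*0 = 94 + 2*0 = 94 + 0 = 94)
j + d(9) = 94 - ⅔ = 280/3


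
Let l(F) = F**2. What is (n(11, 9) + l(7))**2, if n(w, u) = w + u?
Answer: 4761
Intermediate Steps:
n(w, u) = u + w
(n(11, 9) + l(7))**2 = ((9 + 11) + 7**2)**2 = (20 + 49)**2 = 69**2 = 4761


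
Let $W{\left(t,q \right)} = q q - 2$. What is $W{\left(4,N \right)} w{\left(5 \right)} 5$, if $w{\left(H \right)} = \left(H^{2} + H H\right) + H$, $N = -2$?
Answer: $550$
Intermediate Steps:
$w{\left(H \right)} = H + 2 H^{2}$ ($w{\left(H \right)} = \left(H^{2} + H^{2}\right) + H = 2 H^{2} + H = H + 2 H^{2}$)
$W{\left(t,q \right)} = -2 + q^{2}$ ($W{\left(t,q \right)} = q^{2} - 2 = -2 + q^{2}$)
$W{\left(4,N \right)} w{\left(5 \right)} 5 = \left(-2 + \left(-2\right)^{2}\right) 5 \left(1 + 2 \cdot 5\right) 5 = \left(-2 + 4\right) 5 \left(1 + 10\right) 5 = 2 \cdot 5 \cdot 11 \cdot 5 = 2 \cdot 55 \cdot 5 = 110 \cdot 5 = 550$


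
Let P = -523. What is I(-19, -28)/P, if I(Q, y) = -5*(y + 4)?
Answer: -120/523 ≈ -0.22945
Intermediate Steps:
I(Q, y) = -20 - 5*y (I(Q, y) = -5*(4 + y) = -20 - 5*y)
I(-19, -28)/P = (-20 - 5*(-28))/(-523) = (-20 + 140)*(-1/523) = 120*(-1/523) = -120/523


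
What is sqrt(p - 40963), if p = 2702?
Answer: I*sqrt(38261) ≈ 195.6*I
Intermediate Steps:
sqrt(p - 40963) = sqrt(2702 - 40963) = sqrt(-38261) = I*sqrt(38261)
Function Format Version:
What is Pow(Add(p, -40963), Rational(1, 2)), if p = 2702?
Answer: Mul(I, Pow(38261, Rational(1, 2))) ≈ Mul(195.60, I)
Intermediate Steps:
Pow(Add(p, -40963), Rational(1, 2)) = Pow(Add(2702, -40963), Rational(1, 2)) = Pow(-38261, Rational(1, 2)) = Mul(I, Pow(38261, Rational(1, 2)))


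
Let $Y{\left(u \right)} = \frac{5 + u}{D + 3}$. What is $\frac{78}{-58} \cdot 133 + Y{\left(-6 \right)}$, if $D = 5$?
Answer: $- \frac{41525}{232} \approx -178.99$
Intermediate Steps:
$Y{\left(u \right)} = \frac{5}{8} + \frac{u}{8}$ ($Y{\left(u \right)} = \frac{5 + u}{5 + 3} = \frac{5 + u}{8} = \left(5 + u\right) \frac{1}{8} = \frac{5}{8} + \frac{u}{8}$)
$\frac{78}{-58} \cdot 133 + Y{\left(-6 \right)} = \frac{78}{-58} \cdot 133 + \left(\frac{5}{8} + \frac{1}{8} \left(-6\right)\right) = 78 \left(- \frac{1}{58}\right) 133 + \left(\frac{5}{8} - \frac{3}{4}\right) = \left(- \frac{39}{29}\right) 133 - \frac{1}{8} = - \frac{5187}{29} - \frac{1}{8} = - \frac{41525}{232}$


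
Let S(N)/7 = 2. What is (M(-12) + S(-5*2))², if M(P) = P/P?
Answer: 225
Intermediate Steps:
S(N) = 14 (S(N) = 7*2 = 14)
M(P) = 1
(M(-12) + S(-5*2))² = (1 + 14)² = 15² = 225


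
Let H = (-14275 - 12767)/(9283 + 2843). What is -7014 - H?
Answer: -14170787/2021 ≈ -7011.8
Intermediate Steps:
H = -4507/2021 (H = -27042/12126 = -27042*1/12126 = -4507/2021 ≈ -2.2301)
-7014 - H = -7014 - 1*(-4507/2021) = -7014 + 4507/2021 = -14170787/2021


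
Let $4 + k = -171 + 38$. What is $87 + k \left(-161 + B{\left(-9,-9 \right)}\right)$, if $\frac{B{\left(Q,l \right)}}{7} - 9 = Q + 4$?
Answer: $18308$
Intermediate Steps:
$B{\left(Q,l \right)} = 91 + 7 Q$ ($B{\left(Q,l \right)} = 63 + 7 \left(Q + 4\right) = 63 + 7 \left(4 + Q\right) = 63 + \left(28 + 7 Q\right) = 91 + 7 Q$)
$k = -137$ ($k = -4 + \left(-171 + 38\right) = -4 - 133 = -137$)
$87 + k \left(-161 + B{\left(-9,-9 \right)}\right) = 87 - 137 \left(-161 + \left(91 + 7 \left(-9\right)\right)\right) = 87 - 137 \left(-161 + \left(91 - 63\right)\right) = 87 - 137 \left(-161 + 28\right) = 87 - -18221 = 87 + 18221 = 18308$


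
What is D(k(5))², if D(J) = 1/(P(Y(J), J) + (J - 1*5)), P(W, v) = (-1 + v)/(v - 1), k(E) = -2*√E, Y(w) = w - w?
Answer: 9/4 - √5 ≈ 0.013932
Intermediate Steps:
Y(w) = 0
P(W, v) = 1 (P(W, v) = (-1 + v)/(-1 + v) = 1)
D(J) = 1/(-4 + J) (D(J) = 1/(1 + (J - 1*5)) = 1/(1 + (J - 5)) = 1/(1 + (-5 + J)) = 1/(-4 + J))
D(k(5))² = (1/(-4 - 2*√5))² = (-4 - 2*√5)⁻²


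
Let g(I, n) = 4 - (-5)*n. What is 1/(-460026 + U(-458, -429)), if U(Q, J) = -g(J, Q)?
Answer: -1/457740 ≈ -2.1846e-6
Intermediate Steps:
g(I, n) = 4 + 5*n
U(Q, J) = -4 - 5*Q (U(Q, J) = -(4 + 5*Q) = -4 - 5*Q)
1/(-460026 + U(-458, -429)) = 1/(-460026 + (-4 - 5*(-458))) = 1/(-460026 + (-4 + 2290)) = 1/(-460026 + 2286) = 1/(-457740) = -1/457740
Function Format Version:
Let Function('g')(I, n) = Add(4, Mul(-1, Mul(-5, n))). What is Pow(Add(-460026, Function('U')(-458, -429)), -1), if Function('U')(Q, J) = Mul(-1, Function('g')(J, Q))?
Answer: Rational(-1, 457740) ≈ -2.1846e-6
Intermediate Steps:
Function('g')(I, n) = Add(4, Mul(5, n))
Function('U')(Q, J) = Add(-4, Mul(-5, Q)) (Function('U')(Q, J) = Mul(-1, Add(4, Mul(5, Q))) = Add(-4, Mul(-5, Q)))
Pow(Add(-460026, Function('U')(-458, -429)), -1) = Pow(Add(-460026, Add(-4, Mul(-5, -458))), -1) = Pow(Add(-460026, Add(-4, 2290)), -1) = Pow(Add(-460026, 2286), -1) = Pow(-457740, -1) = Rational(-1, 457740)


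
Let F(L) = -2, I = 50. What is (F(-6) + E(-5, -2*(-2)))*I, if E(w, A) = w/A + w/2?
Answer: -575/2 ≈ -287.50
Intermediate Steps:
E(w, A) = w/2 + w/A (E(w, A) = w/A + w*(½) = w/A + w/2 = w/2 + w/A)
(F(-6) + E(-5, -2*(-2)))*I = (-2 + ((½)*(-5) - 5/((-2*(-2)))))*50 = (-2 + (-5/2 - 5/4))*50 = (-2 - 15/4)*50 = -23/4*50 = -575/2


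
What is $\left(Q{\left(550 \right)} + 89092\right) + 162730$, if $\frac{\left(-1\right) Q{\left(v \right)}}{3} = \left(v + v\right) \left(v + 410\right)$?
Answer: $-2916178$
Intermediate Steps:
$Q{\left(v \right)} = - 6 v \left(410 + v\right)$ ($Q{\left(v \right)} = - 3 \left(v + v\right) \left(v + 410\right) = - 3 \cdot 2 v \left(410 + v\right) = - 6 v \left(410 + v\right)$)
$\left(Q{\left(550 \right)} + 89092\right) + 162730 = \left(\left(-6\right) 550 \left(410 + 550\right) + 89092\right) + 162730 = \left(\left(-6\right) 550 \cdot 960 + 89092\right) + 162730 = \left(-3168000 + 89092\right) + 162730 = -3078908 + 162730 = -2916178$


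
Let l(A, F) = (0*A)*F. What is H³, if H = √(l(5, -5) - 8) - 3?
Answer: 45 + 38*I*√2 ≈ 45.0 + 53.74*I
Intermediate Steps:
l(A, F) = 0 (l(A, F) = 0*F = 0)
H = -3 + 2*I*√2 (H = √(0 - 8) - 3 = √(-8) - 3 = 2*I*√2 - 3 = -3 + 2*I*√2 ≈ -3.0 + 2.8284*I)
H³ = (-3 + 2*I*√2)³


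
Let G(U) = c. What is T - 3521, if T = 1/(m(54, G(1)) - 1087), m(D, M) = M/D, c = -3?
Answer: -68895425/19567 ≈ -3521.0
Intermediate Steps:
G(U) = -3
T = -18/19567 (T = 1/(-3/54 - 1087) = 1/(-3*1/54 - 1087) = 1/(-1/18 - 1087) = 1/(-19567/18) = -18/19567 ≈ -0.00091992)
T - 3521 = -18/19567 - 3521 = -68895425/19567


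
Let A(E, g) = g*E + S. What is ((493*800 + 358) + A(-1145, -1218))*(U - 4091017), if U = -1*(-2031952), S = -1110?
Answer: -3682139458770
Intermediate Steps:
A(E, g) = -1110 + E*g (A(E, g) = g*E - 1110 = E*g - 1110 = -1110 + E*g)
U = 2031952
((493*800 + 358) + A(-1145, -1218))*(U - 4091017) = ((493*800 + 358) + (-1110 - 1145*(-1218)))*(2031952 - 4091017) = ((394400 + 358) + (-1110 + 1394610))*(-2059065) = (394758 + 1393500)*(-2059065) = 1788258*(-2059065) = -3682139458770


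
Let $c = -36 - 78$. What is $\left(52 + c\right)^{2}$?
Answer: $3844$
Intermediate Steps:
$c = -114$ ($c = -36 - 78 = -114$)
$\left(52 + c\right)^{2} = \left(52 - 114\right)^{2} = \left(-62\right)^{2} = 3844$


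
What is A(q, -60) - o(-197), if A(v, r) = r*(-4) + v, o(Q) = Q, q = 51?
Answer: 488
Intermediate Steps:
A(v, r) = v - 4*r (A(v, r) = -4*r + v = v - 4*r)
A(q, -60) - o(-197) = (51 - 4*(-60)) - 1*(-197) = (51 + 240) + 197 = 291 + 197 = 488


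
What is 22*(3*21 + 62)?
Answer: 2750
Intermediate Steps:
22*(3*21 + 62) = 22*(63 + 62) = 22*125 = 2750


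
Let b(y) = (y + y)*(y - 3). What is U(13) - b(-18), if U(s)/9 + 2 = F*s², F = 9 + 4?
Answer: 18999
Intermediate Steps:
F = 13
b(y) = 2*y*(-3 + y) (b(y) = (2*y)*(-3 + y) = 2*y*(-3 + y))
U(s) = -18 + 117*s² (U(s) = -18 + 9*(13*s²) = -18 + 117*s²)
U(13) - b(-18) = (-18 + 117*13²) - 2*(-18)*(-3 - 18) = (-18 + 117*169) - 2*(-18)*(-21) = (-18 + 19773) - 1*756 = 19755 - 756 = 18999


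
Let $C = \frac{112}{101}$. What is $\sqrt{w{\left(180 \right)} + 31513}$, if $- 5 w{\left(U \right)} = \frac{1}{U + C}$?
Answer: $\frac{\sqrt{65901020068335}}{45730} \approx 177.52$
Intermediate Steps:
$C = \frac{112}{101}$ ($C = 112 \cdot \frac{1}{101} = \frac{112}{101} \approx 1.1089$)
$w{\left(U \right)} = - \frac{1}{5 \left(\frac{112}{101} + U\right)}$ ($w{\left(U \right)} = - \frac{1}{5 \left(U + \frac{112}{101}\right)} = - \frac{1}{5 \left(\frac{112}{101} + U\right)}$)
$\sqrt{w{\left(180 \right)} + 31513} = \sqrt{- \frac{101}{560 + 505 \cdot 180} + 31513} = \sqrt{- \frac{101}{560 + 90900} + 31513} = \sqrt{- \frac{101}{91460} + 31513} = \sqrt{\frac{2882178879}{91460}} = \frac{\sqrt{65901020068335}}{45730}$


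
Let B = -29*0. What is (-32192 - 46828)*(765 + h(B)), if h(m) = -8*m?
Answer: -60450300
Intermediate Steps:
B = 0
(-32192 - 46828)*(765 + h(B)) = (-32192 - 46828)*(765 - 8*0) = -79020*(765 + 0) = -79020*765 = -60450300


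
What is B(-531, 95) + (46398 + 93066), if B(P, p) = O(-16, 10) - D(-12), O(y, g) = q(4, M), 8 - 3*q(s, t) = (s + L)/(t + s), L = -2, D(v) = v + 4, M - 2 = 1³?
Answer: 976322/7 ≈ 1.3947e+5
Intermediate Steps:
M = 3 (M = 2 + 1³ = 2 + 1 = 3)
D(v) = 4 + v
q(s, t) = 8/3 - (-2 + s)/(3*(s + t)) (q(s, t) = 8/3 - (s - 2)/(3*(t + s)) = 8/3 - (-2 + s)/(3*(s + t)))
O(y, g) = 18/7 (O(y, g) = (2 + 7*4 + 8*3)/(3*(4 + 3)) = (⅓)*(2 + 28 + 24)/7 = (⅓)*(⅐)*54 = 18/7)
B(P, p) = 74/7 (B(P, p) = 18/7 - (4 - 12) = 18/7 - 1*(-8) = 18/7 + 8 = 74/7)
B(-531, 95) + (46398 + 93066) = 74/7 + (46398 + 93066) = 74/7 + 139464 = 976322/7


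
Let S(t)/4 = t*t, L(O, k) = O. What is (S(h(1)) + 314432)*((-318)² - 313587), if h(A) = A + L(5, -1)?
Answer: -66835760688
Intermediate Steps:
h(A) = 5 + A (h(A) = A + 5 = 5 + A)
S(t) = 4*t² (S(t) = 4*(t*t) = 4*t²)
(S(h(1)) + 314432)*((-318)² - 313587) = (4*(5 + 1)² + 314432)*((-318)² - 313587) = (4*6² + 314432)*(101124 - 313587) = (4*36 + 314432)*(-212463) = (144 + 314432)*(-212463) = 314576*(-212463) = -66835760688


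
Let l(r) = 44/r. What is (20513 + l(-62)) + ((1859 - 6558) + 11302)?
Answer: 840574/31 ≈ 27115.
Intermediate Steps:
(20513 + l(-62)) + ((1859 - 6558) + 11302) = (20513 + 44/(-62)) + ((1859 - 6558) + 11302) = (20513 + 44*(-1/62)) + (-4699 + 11302) = (20513 - 22/31) + 6603 = 635881/31 + 6603 = 840574/31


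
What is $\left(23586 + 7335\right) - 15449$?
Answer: $15472$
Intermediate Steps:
$\left(23586 + 7335\right) - 15449 = 30921 - 15449 = 15472$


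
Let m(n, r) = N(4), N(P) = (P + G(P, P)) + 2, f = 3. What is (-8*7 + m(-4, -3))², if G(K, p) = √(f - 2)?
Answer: 2401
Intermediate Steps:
G(K, p) = 1 (G(K, p) = √(3 - 2) = √1 = 1)
N(P) = 3 + P (N(P) = (P + 1) + 2 = (1 + P) + 2 = 3 + P)
m(n, r) = 7 (m(n, r) = 3 + 4 = 7)
(-8*7 + m(-4, -3))² = (-8*7 + 7)² = (-56 + 7)² = (-49)² = 2401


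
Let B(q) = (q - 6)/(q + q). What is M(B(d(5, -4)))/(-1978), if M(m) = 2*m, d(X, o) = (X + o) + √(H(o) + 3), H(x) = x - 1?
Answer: 1/1978 - I*√2/989 ≈ 0.00050556 - 0.0014299*I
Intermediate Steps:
H(x) = -1 + x
d(X, o) = X + o + √(2 + o) (d(X, o) = (X + o) + √((-1 + o) + 3) = (X + o) + √(2 + o) = X + o + √(2 + o))
B(q) = (-6 + q)/(2*q) (B(q) = (-6 + q)/((2*q)) = (-6 + q)*(1/(2*q)) = (-6 + q)/(2*q))
M(B(d(5, -4)))/(-1978) = (2*((-6 + (5 - 4 + √(2 - 4)))/(2*(5 - 4 + √(2 - 4)))))/(-1978) = (2*((-6 + (5 - 4 + √(-2)))/(2*(5 - 4 + √(-2)))))*(-1/1978) = (2*((-6 + (5 - 4 + I*√2))/(2*(5 - 4 + I*√2))))*(-1/1978) = (2*((-6 + (1 + I*√2))/(2*(1 + I*√2))))*(-1/1978) = (2*((-5 + I*√2)/(2*(1 + I*√2))))*(-1/1978) = ((-5 + I*√2)/(1 + I*√2))*(-1/1978) = -(-5 + I*√2)/(1978*(1 + I*√2))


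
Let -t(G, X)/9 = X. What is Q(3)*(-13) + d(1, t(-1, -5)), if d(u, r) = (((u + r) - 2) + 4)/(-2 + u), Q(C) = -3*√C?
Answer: -48 + 39*√3 ≈ 19.550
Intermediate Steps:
t(G, X) = -9*X
d(u, r) = (2 + r + u)/(-2 + u) (d(u, r) = (((r + u) - 2) + 4)/(-2 + u) = ((-2 + r + u) + 4)/(-2 + u) = (2 + r + u)/(-2 + u))
Q(3)*(-13) + d(1, t(-1, -5)) = -3*√3*(-13) + (2 - 9*(-5) + 1)/(-2 + 1) = 39*√3 + (2 + 45 + 1)/(-1) = 39*√3 - 1*48 = 39*√3 - 48 = -48 + 39*√3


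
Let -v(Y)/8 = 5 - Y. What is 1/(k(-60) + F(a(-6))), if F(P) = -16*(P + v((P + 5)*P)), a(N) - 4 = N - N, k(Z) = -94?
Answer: -1/4126 ≈ -0.00024237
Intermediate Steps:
v(Y) = -40 + 8*Y (v(Y) = -8*(5 - Y) = -40 + 8*Y)
a(N) = 4 (a(N) = 4 + (N - N) = 4 + 0 = 4)
F(P) = 640 - 16*P - 128*P*(5 + P) (F(P) = -16*(P + (-40 + 8*((P + 5)*P))) = -16*(P + (-40 + 8*((5 + P)*P))) = -16*(P + (-40 + 8*(P*(5 + P)))) = -16*(P + (-40 + 8*P*(5 + P))) = -16*(-40 + P + 8*P*(5 + P)) = 640 - 16*P - 128*P*(5 + P))
1/(k(-60) + F(a(-6))) = 1/(-94 + (640 - 656*4 - 128*4**2)) = 1/(-94 + (640 - 2624 - 128*16)) = 1/(-94 + (640 - 2624 - 2048)) = 1/(-94 - 4032) = 1/(-4126) = -1/4126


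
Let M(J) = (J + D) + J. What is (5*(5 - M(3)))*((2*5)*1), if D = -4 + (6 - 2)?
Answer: -50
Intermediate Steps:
D = 0 (D = -4 + 4 = 0)
M(J) = 2*J (M(J) = (J + 0) + J = J + J = 2*J)
(5*(5 - M(3)))*((2*5)*1) = (5*(5 - 2*3))*((2*5)*1) = (5*(5 - 1*6))*(10*1) = (5*(5 - 6))*10 = (5*(-1))*10 = -5*10 = -50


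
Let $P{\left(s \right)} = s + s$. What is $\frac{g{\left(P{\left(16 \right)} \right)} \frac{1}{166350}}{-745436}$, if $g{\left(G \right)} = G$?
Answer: $- \frac{4}{15500409825} \approx -2.5806 \cdot 10^{-10}$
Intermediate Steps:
$P{\left(s \right)} = 2 s$
$\frac{g{\left(P{\left(16 \right)} \right)} \frac{1}{166350}}{-745436} = \frac{2 \cdot 16 \cdot \frac{1}{166350}}{-745436} = 32 \cdot \frac{1}{166350} \left(- \frac{1}{745436}\right) = \frac{16}{83175} \left(- \frac{1}{745436}\right) = - \frac{4}{15500409825}$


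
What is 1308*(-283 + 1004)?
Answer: 943068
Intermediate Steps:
1308*(-283 + 1004) = 1308*721 = 943068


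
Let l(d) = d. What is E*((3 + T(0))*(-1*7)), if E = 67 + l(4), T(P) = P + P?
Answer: -1491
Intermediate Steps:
T(P) = 2*P
E = 71 (E = 67 + 4 = 71)
E*((3 + T(0))*(-1*7)) = 71*((3 + 2*0)*(-1*7)) = 71*((3 + 0)*(-7)) = 71*(3*(-7)) = 71*(-21) = -1491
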